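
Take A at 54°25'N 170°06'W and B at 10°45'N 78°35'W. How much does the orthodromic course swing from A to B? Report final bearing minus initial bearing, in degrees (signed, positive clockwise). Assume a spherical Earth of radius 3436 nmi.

Initial bearing θ₁ = atan2(sin Δλ cos φ₂, cos φ₁ sin φ₂ − sin φ₁ cos φ₂ cos Δλ) = 82.48°
Final bearing θ₂ = (initial bearing from the destination back to the start) + 180° = 144.04°
Δθ = θ₂ − θ₁ = +61.6°

+61.6°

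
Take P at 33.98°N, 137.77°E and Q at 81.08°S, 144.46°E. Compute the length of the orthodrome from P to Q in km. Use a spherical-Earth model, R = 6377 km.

12812 km

Haversine: a = sin²(Δφ/2)+cos φ₁ cos φ₂ sin²(Δλ/2) = 0.71222;  σ = 2·atan2(√a,√(1−a))
σ = 115.115° → d = Rσ = 6377·2.00914 = 12812 km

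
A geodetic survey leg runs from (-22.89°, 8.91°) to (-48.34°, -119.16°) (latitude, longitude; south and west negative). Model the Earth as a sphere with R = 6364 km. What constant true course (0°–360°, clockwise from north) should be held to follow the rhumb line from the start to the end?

256.0°

Meridional parts: M(φ₁)=-0.4106, M(φ₂)=-0.9664 → ΔM = -0.5558;  Δλ = -2.2352 rad
tan C = Δλ / ΔM = +4.0218 → C = 256.04°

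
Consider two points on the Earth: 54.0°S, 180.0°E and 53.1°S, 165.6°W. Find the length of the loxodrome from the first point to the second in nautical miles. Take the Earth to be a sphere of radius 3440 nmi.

Rhumb course C = atan2(Δλ, Δψ) with Δψ = ln[tan(π/4+φ₂/2)/tan(π/4+φ₁/2)] = +0.0264, Δλ = +0.2513 → C = 83.99°
d = R·|Δφ| / |cos C| = 3440·0.01571 / 0.10463 = 516 nmi

516 nmi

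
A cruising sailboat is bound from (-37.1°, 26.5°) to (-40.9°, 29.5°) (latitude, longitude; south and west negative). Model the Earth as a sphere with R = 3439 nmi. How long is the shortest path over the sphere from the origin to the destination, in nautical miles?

268 nmi

Haversine: a = sin²(Δφ/2)+cos φ₁ cos φ₂ sin²(Δλ/2) = 0.00151;  σ = 2·atan2(√a,√(1−a))
σ = 4.457° → d = Rσ = 3439·0.07780 = 268 nmi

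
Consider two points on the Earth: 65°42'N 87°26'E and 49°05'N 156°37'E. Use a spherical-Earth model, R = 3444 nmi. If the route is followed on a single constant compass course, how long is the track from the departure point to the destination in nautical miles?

2411 nmi

Δψ = ln[tan(π/4+φ₂/2)/tan(π/4+φ₁/2)] = -0.5497;  Δφ = -0.2900 rad,  Δλ = +1.2075 rad
q = Δφ/Δψ = 0.5276
d = R·√(Δφ² + q²Δλ²) = 3444·0.69994 = 2411 nmi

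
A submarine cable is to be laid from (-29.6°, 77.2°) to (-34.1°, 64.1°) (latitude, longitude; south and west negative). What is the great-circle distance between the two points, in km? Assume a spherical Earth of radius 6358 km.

Haversine: a = sin²(Δφ/2)+cos φ₁ cos φ₂ sin²(Δλ/2) = 0.01091;  σ = 2·atan2(√a,√(1−a))
σ = 11.991° → d = Rσ = 6358·0.20928 = 1331 km

1331 km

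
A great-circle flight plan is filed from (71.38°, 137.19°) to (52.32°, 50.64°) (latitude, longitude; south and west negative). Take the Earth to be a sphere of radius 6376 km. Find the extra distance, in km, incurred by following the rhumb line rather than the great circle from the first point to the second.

Great circle: cos σ = sin φ₁ sin φ₂ + cos φ₁ cos φ₂ cos Δλ,  σ = 0.7048 rad → d_gc = 4493.7 km
Rhumb line: Δψ = -0.7330, q = Δφ/Δψ = 0.4538, d_rh = R√(Δφ²+q²Δλ²) = 4858.4 km
Excess = 4858.4 − 4493.7 = 364.7 ≈ 365 km

365 km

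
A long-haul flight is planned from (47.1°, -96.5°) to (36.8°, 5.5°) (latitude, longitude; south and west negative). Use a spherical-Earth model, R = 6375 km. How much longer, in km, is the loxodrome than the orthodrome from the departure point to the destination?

Great circle: cos σ = sin φ₁ sin φ₂ + cos φ₁ cos φ₂ cos Δλ,  σ = 1.2393 rad → d_gc = 7900.4 km
Rhumb line: Δψ = -0.2426, q = Δφ/Δψ = 0.7411, d_rh = R√(Δφ²+q²Δλ²) = 8488.5 km
Excess = 8488.5 − 7900.4 = 588.1 ≈ 588 km

588 km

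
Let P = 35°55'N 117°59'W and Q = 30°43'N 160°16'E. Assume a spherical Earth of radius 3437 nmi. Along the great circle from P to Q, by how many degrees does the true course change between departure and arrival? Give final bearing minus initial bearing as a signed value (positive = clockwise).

At departure: θ₁ = atan2(sin Δλ cos φ₂, cos φ₁ sin φ₂ − sin φ₁ cos φ₂ cos Δλ) = 291.86°
At arrival: θ₂ = atan2(sin Δλ cos φ₁, −cos φ₂ sin φ₁ + sin φ₂ cos φ₁ cos Δλ) = 240.96°
Δθ = θ₂ − θ₁ = -50.9°

-50.9°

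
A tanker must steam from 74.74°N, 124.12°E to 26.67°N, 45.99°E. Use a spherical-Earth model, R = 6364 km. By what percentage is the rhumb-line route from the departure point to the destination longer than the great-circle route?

5.3%

Great circle: σ = 1.0685 rad → d_gc = Rσ = 6800.2 km
Rhumb: Δφ = -0.8390, Δλ = -1.3636, Δψ = -1.5269, q = Δφ/Δψ = 0.5495 → d_rh = R√(Δφ²+q²Δλ²) = 7158.5 km
Excess = (7158.5 − 6800.2) / 6800.2 = 358.3 / 6800.2 = 5.27% ≈ 5.3%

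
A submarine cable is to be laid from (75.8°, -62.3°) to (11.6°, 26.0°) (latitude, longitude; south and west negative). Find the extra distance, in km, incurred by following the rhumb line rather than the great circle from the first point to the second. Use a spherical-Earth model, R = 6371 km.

Great circle: cos σ = sin φ₁ sin φ₂ + cos φ₁ cos φ₂ cos Δλ,  σ = 1.3673 rad → d_gc = 8711.3 km
Rhumb line: Δψ = -1.8791, q = Δφ/Δψ = 0.5963, d_rh = R√(Δφ²+q²Δλ²) = 9232.4 km
Excess = 9232.4 − 8711.3 = 521.1 ≈ 521 km

521 km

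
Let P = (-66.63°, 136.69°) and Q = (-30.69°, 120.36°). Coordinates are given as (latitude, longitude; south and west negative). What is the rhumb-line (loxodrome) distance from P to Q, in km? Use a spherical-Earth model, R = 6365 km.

Rhumb course C = atan2(Δλ, Δψ) with Δψ = ln[tan(π/4+φ₂/2)/tan(π/4+φ₁/2)] = +1.0127, Δλ = -0.2850 → C = 344.28°
d = R·|Δφ| / |cos C| = 6365·0.62727 / 0.96260 = 4148 km

4148 km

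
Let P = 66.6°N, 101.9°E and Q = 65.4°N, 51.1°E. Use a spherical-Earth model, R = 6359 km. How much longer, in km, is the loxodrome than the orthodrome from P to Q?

Great circle: cos σ = sin φ₁ sin φ₂ + cos φ₁ cos φ₂ cos Δλ,  σ = 0.3512 rad → d_gc = 2233.6 km
Rhumb line: Δψ = -0.0515, q = Δφ/Δψ = 0.4067, d_rh = R√(Δφ²+q²Δλ²) = 2296.6 km
Excess = 2296.6 − 2233.6 = 63.0 ≈ 63 km

63 km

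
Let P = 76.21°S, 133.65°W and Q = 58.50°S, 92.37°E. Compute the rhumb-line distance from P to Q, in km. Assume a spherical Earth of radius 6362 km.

5775 km

Rhumb course C = atan2(Δλ, Δψ) with Δψ = ln[tan(π/4+φ₂/2)/tan(π/4+φ₁/2)] = +0.8468, Δλ = -2.3384 → C = 289.91°
d = R·|Δφ| / |cos C| = 6362·0.30910 / 0.34051 = 5775 km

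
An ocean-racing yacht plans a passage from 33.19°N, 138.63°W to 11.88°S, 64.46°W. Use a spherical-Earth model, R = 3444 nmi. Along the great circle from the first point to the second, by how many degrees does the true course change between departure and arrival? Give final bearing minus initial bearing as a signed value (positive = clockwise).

+17.2°

Initial bearing θ₁ = atan2(sin Δλ cos φ₂, cos φ₁ sin φ₂ − sin φ₁ cos φ₂ cos Δλ) = 108.69°
Final bearing θ₂ = (initial bearing from the destination back to the start) + 180° = 125.89°
Δθ = θ₂ − θ₁ = +17.2°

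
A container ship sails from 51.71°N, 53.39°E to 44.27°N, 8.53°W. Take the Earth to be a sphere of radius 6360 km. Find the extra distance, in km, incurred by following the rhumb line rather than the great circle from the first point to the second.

Great circle: cos σ = sin φ₁ sin φ₂ + cos φ₁ cos φ₂ cos Δλ,  σ = 0.7125 rad → d_gc = 4531.5 km
Rhumb line: Δψ = -0.1945, q = Δφ/Δψ = 0.6676, d_rh = R√(Δφ²+q²Δλ²) = 4662.5 km
Excess = 4662.5 − 4531.5 = 131.0 ≈ 131 km

131 km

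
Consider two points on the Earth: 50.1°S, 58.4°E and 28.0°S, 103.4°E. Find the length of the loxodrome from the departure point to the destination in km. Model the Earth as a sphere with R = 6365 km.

Rhumb course C = atan2(Δλ, Δψ) with Δψ = ln[tan(π/4+φ₂/2)/tan(π/4+φ₁/2)] = +0.5040, Δλ = +0.7854 → C = 57.31°
d = R·|Δφ| / |cos C| = 6365·0.38572 / 0.54008 = 4546 km

4546 km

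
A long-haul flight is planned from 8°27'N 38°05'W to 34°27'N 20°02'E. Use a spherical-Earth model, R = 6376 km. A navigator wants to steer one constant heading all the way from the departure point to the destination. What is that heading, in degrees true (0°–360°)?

Meridional parts: M(φ₁)=+0.1480, M(φ₂)=+0.6412 → ΔM = +0.4931;  Δλ = +1.0143 rad
tan C = Δλ / ΔM = +2.0569 → C = 64.07°

64.1°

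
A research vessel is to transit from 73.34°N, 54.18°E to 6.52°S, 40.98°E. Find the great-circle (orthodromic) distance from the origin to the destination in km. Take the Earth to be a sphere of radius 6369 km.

cos σ = sin φ₁ sin φ₂ + cos φ₁ cos φ₂ cos Δλ
      = sin(73.34°)sin(-6.52°) + cos(73.34°)cos(-6.52°)cos(-13.20°) = 0.1685
σ = 80.298° → d = Rσ = 6369·1.40146 = 8926 km

8926 km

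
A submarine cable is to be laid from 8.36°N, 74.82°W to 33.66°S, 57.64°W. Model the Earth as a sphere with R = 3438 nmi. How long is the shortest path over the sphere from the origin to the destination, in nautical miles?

cos σ = sin φ₁ sin φ₂ + cos φ₁ cos φ₂ cos Δλ
      = sin(8.36°)sin(-33.66°) + cos(8.36°)cos(-33.66°)cos(17.18°) = 0.7062
σ = 45.076° → d = Rσ = 3438·0.78672 = 2705 nmi

2705 nmi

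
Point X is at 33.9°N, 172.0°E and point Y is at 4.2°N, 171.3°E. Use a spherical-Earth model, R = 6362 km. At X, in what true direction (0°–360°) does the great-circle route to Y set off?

181.4°

N = sin Δλ·cos φ₂ = -0.0122;  D = cos φ₁ sin φ₂ − sin φ₁ cos φ₂ cos Δλ = -0.4954
initial course = atan2(N, D) = 181.41°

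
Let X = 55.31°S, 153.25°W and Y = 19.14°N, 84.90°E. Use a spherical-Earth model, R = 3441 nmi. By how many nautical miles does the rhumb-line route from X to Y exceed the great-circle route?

320 nmi

Great circle: cos σ = sin φ₁ sin φ₂ + cos φ₁ cos φ₂ cos Δλ,  σ = 2.1571 rad → d_gc = 7422.74 nmi
Rhumb line: Δψ = +1.5042, q = Δφ/Δψ = 0.8639, d_rh = R√(Δφ²+q²Δλ²) = 7743.16 nmi
Excess = 7743.16 − 7422.74 = 320.42 ≈ 320 nmi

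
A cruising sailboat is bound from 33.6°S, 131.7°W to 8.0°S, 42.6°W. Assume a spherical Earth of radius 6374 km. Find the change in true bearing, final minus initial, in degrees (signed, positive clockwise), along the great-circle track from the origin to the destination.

At departure: θ₁ = atan2(sin Δλ cos φ₂, cos φ₁ sin φ₂ − sin φ₁ cos φ₂ cos Δλ) = 96.19°
At arrival: θ₂ = atan2(sin Δλ cos φ₁, −cos φ₂ sin φ₁ + sin φ₂ cos φ₁ cos Δλ) = 56.74°
Δθ = θ₂ − θ₁ = -39.4°

-39.4°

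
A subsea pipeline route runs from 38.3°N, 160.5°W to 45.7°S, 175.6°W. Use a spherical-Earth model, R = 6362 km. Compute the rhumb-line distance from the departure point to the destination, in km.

9449 km

Rhumb course C = atan2(Δλ, Δψ) with Δψ = ln[tan(π/4+φ₂/2)/tan(π/4+φ₁/2)] = -1.6234, Δλ = -0.2635 → C = 189.22°
d = R·|Δφ| / |cos C| = 6362·1.46608 / 0.98708 = 9449 km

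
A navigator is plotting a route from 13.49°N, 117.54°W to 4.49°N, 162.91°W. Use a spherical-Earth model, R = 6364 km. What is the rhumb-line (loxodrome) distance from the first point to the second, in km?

5072 km

Rhumb course C = atan2(Δλ, Δψ) with Δψ = ln[tan(π/4+φ₂/2)/tan(π/4+φ₁/2)] = -0.1592, Δλ = -0.7919 → C = 258.63°
d = R·|Δφ| / |cos C| = 6364·0.15708 / 0.19711 = 5072 km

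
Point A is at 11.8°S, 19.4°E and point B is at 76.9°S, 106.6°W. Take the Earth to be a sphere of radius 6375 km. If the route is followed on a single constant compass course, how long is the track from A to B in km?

Rhumb course C = atan2(Δλ, Δψ) with Δψ = ln[tan(π/4+φ₂/2)/tan(π/4+φ₁/2)] = -1.9570, Δλ = -2.1991 → C = 228.33°
d = R·|Δφ| / |cos C| = 6375·1.13621 / 0.66478 = 10896 km

10896 km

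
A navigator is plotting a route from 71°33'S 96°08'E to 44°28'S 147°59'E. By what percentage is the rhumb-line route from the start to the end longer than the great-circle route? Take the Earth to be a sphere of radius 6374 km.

2.6%

Great circle: σ = 0.6368 rad → d_gc = Rσ = 4058.9 km
Rhumb: Δφ = +0.4727, Δλ = +0.9050, Δψ = +0.9493, q = Δφ/Δψ = 0.4979 → d_rh = R√(Δφ²+q²Δλ²) = 4162.5 km
Excess = (4162.5 − 4058.9) / 4058.9 = 103.6 / 4058.9 = 2.552% ≈ 2.6%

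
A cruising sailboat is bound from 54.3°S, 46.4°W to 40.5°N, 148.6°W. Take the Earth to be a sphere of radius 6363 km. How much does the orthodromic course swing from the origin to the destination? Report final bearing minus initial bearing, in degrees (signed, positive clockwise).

+24.8°

Initial bearing θ₁ = atan2(sin Δλ cos φ₂, cos φ₁ sin φ₂ − sin φ₁ cos φ₂ cos Δλ) = 288.49°
Final bearing θ₂ = (initial bearing from the destination back to the start) + 180° = 313.30°
Δθ = θ₂ − θ₁ = +24.8°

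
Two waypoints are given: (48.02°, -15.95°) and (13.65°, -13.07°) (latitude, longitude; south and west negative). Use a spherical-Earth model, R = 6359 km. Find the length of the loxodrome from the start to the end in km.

3824 km

Δψ = ln[tan(π/4+φ₂/2)/tan(π/4+φ₁/2)] = -0.7175;  Δφ = -0.5999 rad,  Δλ = +0.0503 rad
q = Δφ/Δψ = 0.8361
d = R·√(Δφ² + q²Δλ²) = 6359·0.60134 = 3824 km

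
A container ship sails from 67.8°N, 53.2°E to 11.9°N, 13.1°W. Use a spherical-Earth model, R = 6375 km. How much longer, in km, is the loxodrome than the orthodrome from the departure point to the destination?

Great circle: cos σ = sin φ₁ sin φ₂ + cos φ₁ cos φ₂ cos Δλ,  σ = 1.2244 rad → d_gc = 7805.4 km
Rhumb line: Δψ = -1.4195, q = Δφ/Δψ = 0.6873, d_rh = R√(Δφ²+q²Δλ²) = 8024.5 km
Excess = 8024.5 − 7805.4 = 219.1 ≈ 219 km

219 km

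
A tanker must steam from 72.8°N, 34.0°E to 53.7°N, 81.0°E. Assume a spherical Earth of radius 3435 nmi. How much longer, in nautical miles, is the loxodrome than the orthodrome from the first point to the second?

37 nmi

Great circle: cos σ = sin φ₁ sin φ₂ + cos φ₁ cos φ₂ cos Δλ,  σ = 0.4750 rad → d_gc = 1631.7 nmi
Rhumb line: Δψ = -0.7736, q = Δφ/Δψ = 0.4309, d_rh = R√(Δφ²+q²Δλ²) = 1669.0 nmi
Excess = 1669.0 − 1631.7 = 37.3 ≈ 37 nmi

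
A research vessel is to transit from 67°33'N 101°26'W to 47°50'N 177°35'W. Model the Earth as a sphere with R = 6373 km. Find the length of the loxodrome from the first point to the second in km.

Δψ = ln[tan(π/4+φ₂/2)/tan(π/4+φ₁/2)] = -0.6640;  Δφ = -0.3441 rad,  Δλ = -1.3291 rad
q = Δφ/Δψ = 0.5182
d = R·√(Δφ² + q²Δλ²) = 6373·0.76993 = 4907 km

4907 km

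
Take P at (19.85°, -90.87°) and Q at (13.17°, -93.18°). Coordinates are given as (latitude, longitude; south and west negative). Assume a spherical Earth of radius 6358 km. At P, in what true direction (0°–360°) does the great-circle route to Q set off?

N = sin Δλ·cos φ₂ = -0.0392;  D = cos φ₁ sin φ₂ − sin φ₁ cos φ₂ cos Δλ = -0.1161
initial course = atan2(N, D) = 198.68°

198.7°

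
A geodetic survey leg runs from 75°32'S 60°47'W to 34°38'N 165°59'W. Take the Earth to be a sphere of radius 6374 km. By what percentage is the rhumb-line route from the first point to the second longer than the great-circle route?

Great circle: σ = 2.2196 rad → d_gc = Rσ = 14147.4 km
Rhumb: Δφ = +1.9228, Δλ = -1.8361, Δψ = +2.7092, q = Δφ/Δψ = 0.7097 → d_rh = R√(Δφ²+q²Δλ²) = 14805.1 km
Excess = (14805.1 − 14147.4) / 14147.4 = 657.7 / 14147.4 = 4.649% ≈ 4.6%

4.6%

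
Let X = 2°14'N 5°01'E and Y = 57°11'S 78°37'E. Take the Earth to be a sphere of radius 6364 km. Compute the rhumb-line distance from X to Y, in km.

Δψ = ln[tan(π/4+φ₂/2)/tan(π/4+φ₁/2)] = -1.2616;  Δφ = -1.0370 rad,  Δλ = +1.2846 rad
q = Δφ/Δψ = 0.8220
d = R·√(Δφ² + q²Δλ²) = 6364·1.48000 = 9419 km

9419 km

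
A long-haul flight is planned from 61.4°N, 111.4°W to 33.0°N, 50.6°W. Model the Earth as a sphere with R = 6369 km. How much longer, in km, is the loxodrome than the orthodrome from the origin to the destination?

147 km

Great circle: cos σ = sin φ₁ sin φ₂ + cos φ₁ cos φ₂ cos Δλ,  σ = 0.8311 rad → d_gc = 5293.46 km
Rhumb line: Δψ = -0.7562, q = Δφ/Δψ = 0.6555, d_rh = R√(Δφ²+q²Δλ²) = 5439.99 km
Excess = 5439.99 − 5293.46 = 146.53 ≈ 147 km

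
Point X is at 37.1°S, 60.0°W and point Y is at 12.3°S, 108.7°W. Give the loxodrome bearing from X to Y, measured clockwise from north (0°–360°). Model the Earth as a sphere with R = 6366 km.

299.5°

Meridional parts: M(φ₁)=-0.6982, M(φ₂)=-0.2163 → ΔM = +0.4818;  Δλ = -0.8500 rad
tan C = Δλ / ΔM = -1.7641 → C = 299.55°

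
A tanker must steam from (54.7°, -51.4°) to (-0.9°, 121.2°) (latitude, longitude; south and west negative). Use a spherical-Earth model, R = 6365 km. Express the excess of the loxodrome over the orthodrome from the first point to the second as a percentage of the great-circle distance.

Great circle: σ = 2.1967 rad → d_gc = Rσ = 13981.7 km
Rhumb: Δφ = -0.9704, Δλ = +3.0124, Δψ = -1.1608, q = Δφ/Δψ = 0.8359 → d_rh = R√(Δφ²+q²Δλ²) = 17177.4 km
Excess = (17177.4 − 13981.7) / 13981.7 = 3195.7 / 13981.7 = 22.86% ≈ 22.9%

22.9%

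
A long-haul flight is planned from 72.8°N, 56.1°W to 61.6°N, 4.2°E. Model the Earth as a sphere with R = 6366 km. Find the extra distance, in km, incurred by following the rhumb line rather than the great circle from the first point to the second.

111 km

Great circle: cos σ = sin φ₁ sin φ₂ + cos φ₁ cos φ₂ cos Δλ,  σ = 0.4275 rad → d_gc = 2721.6 km
Rhumb line: Δψ = -0.5147, q = Δφ/Δψ = 0.3798, d_rh = R√(Δφ²+q²Δλ²) = 2832.5 km
Excess = 2832.5 − 2721.6 = 110.9 ≈ 111 km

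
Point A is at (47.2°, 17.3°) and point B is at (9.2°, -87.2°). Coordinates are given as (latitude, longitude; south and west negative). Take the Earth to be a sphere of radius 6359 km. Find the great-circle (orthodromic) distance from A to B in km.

10311 km

cos σ = sin φ₁ sin φ₂ + cos φ₁ cos φ₂ cos Δλ
      = sin(47.20°)sin(9.20°) + cos(47.20°)cos(9.20°)cos(-104.50°) = -0.0506
σ = 92.902° → d = Rσ = 6359·1.62144 = 10311 km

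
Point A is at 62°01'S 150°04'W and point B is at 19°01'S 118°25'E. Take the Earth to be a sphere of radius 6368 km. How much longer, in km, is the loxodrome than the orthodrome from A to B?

470 km

Great circle: cos σ = sin φ₁ sin φ₂ + cos φ₁ cos φ₂ cos Δλ,  σ = 1.2912 rad → d_gc = 8222.1 km
Rhumb line: Δψ = +1.0514, q = Δφ/Δψ = 0.7138, d_rh = R√(Δφ²+q²Δλ²) = 8691.9 km
Excess = 8691.9 − 8222.1 = 469.8 ≈ 470 km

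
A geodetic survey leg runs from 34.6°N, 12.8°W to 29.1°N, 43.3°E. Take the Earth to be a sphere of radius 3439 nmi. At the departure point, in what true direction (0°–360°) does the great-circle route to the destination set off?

80.3°

θ = atan2( sin Δλ·cos φ₂ ,  cos φ₁ sin φ₂ − sin φ₁ cos φ₂ cos Δλ )
  = atan2(+0.7252, +0.1236) = 80.33°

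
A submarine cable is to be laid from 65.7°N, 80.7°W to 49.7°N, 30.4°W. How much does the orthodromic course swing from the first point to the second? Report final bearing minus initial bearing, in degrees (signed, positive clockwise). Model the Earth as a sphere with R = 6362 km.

+43.7°

Initial bearing θ₁ = atan2(sin Δλ cos φ₂, cos φ₁ sin φ₂ − sin φ₁ cos φ₂ cos Δλ) = 97.18°
Final bearing θ₂ = (initial bearing from the destination back to the start) + 180° = 140.86°
Δθ = θ₂ − θ₁ = +43.7°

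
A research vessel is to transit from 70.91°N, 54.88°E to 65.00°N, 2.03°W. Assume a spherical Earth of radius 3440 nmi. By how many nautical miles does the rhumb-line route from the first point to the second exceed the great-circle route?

47 nmi

Great circle: cos σ = sin φ₁ sin φ₂ + cos φ₁ cos φ₂ cos Δλ,  σ = 0.3711 rad → d_gc = 1276.6 nmi
Rhumb line: Δψ = -0.2764, q = Δφ/Δψ = 0.3731, d_rh = R√(Δφ²+q²Δλ²) = 1323.4 nmi
Excess = 1323.4 − 1276.6 = 46.8 ≈ 47 nmi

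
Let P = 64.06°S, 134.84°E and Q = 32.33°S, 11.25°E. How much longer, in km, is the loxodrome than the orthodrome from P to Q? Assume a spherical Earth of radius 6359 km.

Great circle: cos σ = sin φ₁ sin φ₂ + cos φ₁ cos φ₂ cos Δλ,  σ = 1.2907 rad → d_gc = 8207.7 km
Rhumb line: Δψ = +0.8715, q = Δφ/Δψ = 0.6355, d_rh = R√(Δφ²+q²Δλ²) = 9401.1 km
Excess = 9401.1 − 8207.7 = 1193.4 ≈ 1193 km

1193 km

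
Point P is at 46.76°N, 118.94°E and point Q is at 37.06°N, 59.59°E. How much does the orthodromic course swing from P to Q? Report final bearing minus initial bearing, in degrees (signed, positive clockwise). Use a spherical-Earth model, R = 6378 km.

At departure: θ₁ = atan2(sin Δλ cos φ₂, cos φ₁ sin φ₂ − sin φ₁ cos φ₂ cos Δλ) = 279.63°
At arrival: θ₂ = atan2(sin Δλ cos φ₁, −cos φ₂ sin φ₁ + sin φ₂ cos φ₁ cos Δλ) = 237.82°
Δθ = θ₂ − θ₁ = -41.8°

-41.8°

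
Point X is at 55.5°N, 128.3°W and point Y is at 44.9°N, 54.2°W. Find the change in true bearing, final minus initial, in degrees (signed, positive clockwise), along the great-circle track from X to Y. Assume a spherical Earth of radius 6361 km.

At departure: θ₁ = atan2(sin Δλ cos φ₂, cos φ₁ sin φ₂ − sin φ₁ cos φ₂ cos Δλ) = 70.60°
At arrival: θ₂ = atan2(sin Δλ cos φ₁, −cos φ₂ sin φ₁ + sin φ₂ cos φ₁ cos Δλ) = 131.04°
Δθ = θ₂ − θ₁ = +60.4°

+60.4°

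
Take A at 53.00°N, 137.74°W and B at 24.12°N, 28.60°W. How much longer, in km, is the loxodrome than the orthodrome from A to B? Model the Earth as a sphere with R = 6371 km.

Great circle: cos σ = sin φ₁ sin φ₂ + cos φ₁ cos φ₂ cos Δλ,  σ = 1.4240 rad → d_gc = 9072.3 km
Rhumb line: Δψ = -0.6608, q = Δφ/Δψ = 0.7627, d_rh = R√(Δφ²+q²Δλ²) = 9797.7 km
Excess = 9797.7 − 9072.3 = 725.4 ≈ 725 km

725 km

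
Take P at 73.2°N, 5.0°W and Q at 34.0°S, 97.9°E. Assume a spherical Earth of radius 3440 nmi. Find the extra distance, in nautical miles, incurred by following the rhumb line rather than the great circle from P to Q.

Great circle: cos σ = sin φ₁ sin φ₂ + cos φ₁ cos φ₂ cos Δλ,  σ = 2.2004 rad → d_gc = 7569.4 nmi
Rhumb line: Δψ = -2.5445, q = Δφ/Δψ = 0.7353, d_rh = R√(Δφ²+q²Δλ²) = 7878.0 nmi
Excess = 7878.0 − 7569.4 = 308.6 ≈ 309 nmi

309 nmi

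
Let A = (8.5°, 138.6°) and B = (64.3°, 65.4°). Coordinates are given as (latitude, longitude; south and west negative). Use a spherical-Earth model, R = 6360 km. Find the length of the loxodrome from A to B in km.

8592 km

Δψ = ln[tan(π/4+φ₂/2)/tan(π/4+φ₁/2)] = +1.3290;  Δφ = +0.9739 rad,  Δλ = -1.2776 rad
q = Δφ/Δψ = 0.7328
d = R·√(Δφ² + q²Δλ²) = 6360·1.35090 = 8592 km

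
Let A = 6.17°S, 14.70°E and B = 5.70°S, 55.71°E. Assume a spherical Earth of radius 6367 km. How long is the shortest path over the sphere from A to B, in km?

Haversine: a = sin²(Δφ/2)+cos φ₁ cos φ₂ sin²(Δλ/2) = 0.12141;  σ = 2·atan2(√a,√(1−a))
σ = 40.783° → d = Rσ = 6367·0.71180 = 4532 km

4532 km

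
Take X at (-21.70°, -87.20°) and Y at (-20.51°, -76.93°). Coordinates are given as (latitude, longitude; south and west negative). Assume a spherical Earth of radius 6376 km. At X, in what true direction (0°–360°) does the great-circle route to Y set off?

N = sin Δλ·cos φ₂ = +0.1670;  D = cos φ₁ sin φ₂ − sin φ₁ cos φ₂ cos Δλ = +0.0152
initial course = atan2(N, D) = 84.79°

84.8°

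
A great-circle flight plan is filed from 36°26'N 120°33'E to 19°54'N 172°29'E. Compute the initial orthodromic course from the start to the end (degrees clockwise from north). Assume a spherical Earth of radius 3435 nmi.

N = sin Δλ·cos φ₂ = +0.7403;  D = cos φ₁ sin φ₂ − sin φ₁ cos φ₂ cos Δλ = -0.0705
initial course = atan2(N, D) = 95.44°

95.4°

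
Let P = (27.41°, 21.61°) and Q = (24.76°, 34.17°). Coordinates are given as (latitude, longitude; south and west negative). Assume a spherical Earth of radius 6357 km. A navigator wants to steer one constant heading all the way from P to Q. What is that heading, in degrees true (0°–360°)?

103.2°

Δψ = ln[tan(π/4+φ₂/2)/tan(π/4+φ₁/2)] = -0.0515
Δλ = +0.2192 rad (taken the short way round)
course = atan2(Δλ, Δψ) = 103.22°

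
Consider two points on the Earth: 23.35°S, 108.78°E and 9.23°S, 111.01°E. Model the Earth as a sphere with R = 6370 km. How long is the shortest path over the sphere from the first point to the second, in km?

Haversine: a = sin²(Δφ/2)+cos φ₁ cos φ₂ sin²(Δλ/2) = 0.01545;  σ = 2·atan2(√a,√(1−a))
σ = 14.280° → d = Rσ = 6370·0.24924 = 1588 km

1588 km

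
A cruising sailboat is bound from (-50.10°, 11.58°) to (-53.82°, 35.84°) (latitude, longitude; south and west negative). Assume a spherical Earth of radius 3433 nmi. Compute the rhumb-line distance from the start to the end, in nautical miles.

922 nmi

Δψ = ln[tan(π/4+φ₂/2)/tan(π/4+φ₁/2)] = -0.1054;  Δφ = -0.0649 rad,  Δλ = +0.4234 rad
q = Δφ/Δψ = 0.6157
d = R·√(Δφ² + q²Δλ²) = 3433·0.26868 = 922 nmi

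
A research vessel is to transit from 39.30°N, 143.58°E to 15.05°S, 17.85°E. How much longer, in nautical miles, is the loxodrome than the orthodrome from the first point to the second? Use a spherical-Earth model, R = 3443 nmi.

Great circle: cos σ = sin φ₁ sin φ₂ + cos φ₁ cos φ₂ cos Δλ,  σ = 2.2154 rad → d_gc = 7627.5 nmi
Rhumb line: Δψ = -1.0128, q = Δφ/Δψ = 0.9366, d_rh = R√(Δφ²+q²Δλ²) = 7793.7 nmi
Excess = 7793.7 − 7627.5 = 166.2 ≈ 166 nmi

166 nmi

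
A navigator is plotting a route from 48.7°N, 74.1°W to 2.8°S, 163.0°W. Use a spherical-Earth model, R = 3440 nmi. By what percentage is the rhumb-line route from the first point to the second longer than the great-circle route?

Great circle: σ = 1.5948 rad → d_gc = Rσ = 5486.3 nmi
Rhumb: Δφ = -0.8988, Δλ = -1.5516, Δψ = -1.0247, q = Δφ/Δψ = 0.8771 → d_rh = R√(Δφ²+q²Δλ²) = 5610.7 nmi
Excess = (5610.7 − 5486.3) / 5486.3 = 124.4 / 5486.3 = 2.27% ≈ 2.3%

2.3%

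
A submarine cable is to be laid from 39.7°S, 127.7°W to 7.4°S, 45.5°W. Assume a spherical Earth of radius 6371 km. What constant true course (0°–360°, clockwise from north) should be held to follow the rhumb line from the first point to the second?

Meridional parts: M(φ₁)=-0.7561, M(φ₂)=-0.1295 → ΔM = +0.6266;  Δλ = +1.4347 rad
tan C = Δλ / ΔM = +2.2897 → C = 66.41°

66.4°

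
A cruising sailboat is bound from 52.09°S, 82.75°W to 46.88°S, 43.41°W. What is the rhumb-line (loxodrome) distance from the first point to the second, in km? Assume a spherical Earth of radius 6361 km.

Rhumb course C = atan2(Δλ, Δψ) with Δψ = ln[tan(π/4+φ₂/2)/tan(π/4+φ₁/2)] = +0.1402, Δλ = +0.6866 → C = 78.46°
d = R·|Δφ| / |cos C| = 6361·0.09093 / 0.20000 = 2892 km

2892 km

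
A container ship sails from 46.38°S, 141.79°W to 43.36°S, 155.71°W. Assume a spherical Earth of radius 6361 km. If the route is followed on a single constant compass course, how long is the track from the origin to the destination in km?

1145 km

Rhumb course C = atan2(Δλ, Δψ) with Δψ = ln[tan(π/4+φ₂/2)/tan(π/4+φ₁/2)] = +0.0744, Δλ = -0.2429 → C = 287.03°
d = R·|Δφ| / |cos C| = 6361·0.05271 / 0.29281 = 1145 km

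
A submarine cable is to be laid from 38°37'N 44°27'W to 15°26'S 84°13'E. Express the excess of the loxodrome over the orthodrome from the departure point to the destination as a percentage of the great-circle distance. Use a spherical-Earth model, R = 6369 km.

2.2%

Great circle: σ = 2.2609 rad → d_gc = Rσ = 14400.0 km
Rhumb: Δφ = -0.9434, Δλ = +2.2457, Δψ = -1.0044, q = Δφ/Δψ = 0.9392 → d_rh = R√(Δφ²+q²Δλ²) = 14715.8 km
Excess = (14715.8 − 14400.0) / 14400.0 = 315.8 / 14400.0 = 2.19% ≈ 2.2%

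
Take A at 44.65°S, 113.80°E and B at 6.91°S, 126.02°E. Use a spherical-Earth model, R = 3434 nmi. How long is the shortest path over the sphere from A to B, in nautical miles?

2350 nmi

cos σ = sin φ₁ sin φ₂ + cos φ₁ cos φ₂ cos Δλ
      = sin(-44.65°)sin(-6.91°) + cos(-44.65°)cos(-6.91°)cos(12.22°) = 0.7748
σ = 39.214° → d = Rσ = 3434·0.68441 = 2350 nmi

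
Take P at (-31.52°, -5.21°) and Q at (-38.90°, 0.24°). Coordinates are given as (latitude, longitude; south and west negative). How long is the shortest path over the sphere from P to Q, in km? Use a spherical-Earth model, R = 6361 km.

cos σ = sin φ₁ sin φ₂ + cos φ₁ cos φ₂ cos Δλ
      = sin(-31.52°)sin(-38.90°) + cos(-31.52°)cos(-38.90°)cos(5.45°) = 0.9887
σ = 8.615° → d = Rσ = 6361·0.15036 = 956 km

956 km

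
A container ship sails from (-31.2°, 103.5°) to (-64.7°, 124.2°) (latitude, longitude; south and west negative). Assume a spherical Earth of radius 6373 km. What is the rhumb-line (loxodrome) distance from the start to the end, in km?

4003 km

Δψ = ln[tan(π/4+φ₂/2)/tan(π/4+φ₁/2)] = -0.9205;  Δφ = -0.5847 rad,  Δλ = +0.3613 rad
q = Δφ/Δψ = 0.6352
d = R·√(Δφ² + q²Δλ²) = 6373·0.62811 = 4003 km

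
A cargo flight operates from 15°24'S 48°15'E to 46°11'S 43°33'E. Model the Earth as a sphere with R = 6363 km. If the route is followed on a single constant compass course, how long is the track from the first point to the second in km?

3447 km

Δψ = ln[tan(π/4+φ₂/2)/tan(π/4+φ₁/2)] = -0.6388;  Δφ = -0.5373 rad,  Δλ = -0.0820 rad
q = Δφ/Δψ = 0.8410
d = R·√(Δφ² + q²Δλ²) = 6363·0.54168 = 3447 km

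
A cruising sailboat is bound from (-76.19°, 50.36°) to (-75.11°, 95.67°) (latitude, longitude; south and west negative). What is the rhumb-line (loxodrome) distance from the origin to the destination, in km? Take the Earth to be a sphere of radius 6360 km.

1252 km

Δψ = ln[tan(π/4+φ₂/2)/tan(π/4+φ₁/2)] = +0.0761;  Δφ = +0.0188 rad,  Δλ = +0.7908 rad
q = Δφ/Δψ = 0.2477
d = R·√(Δφ² + q²Δλ²) = 6360·0.19681 = 1252 km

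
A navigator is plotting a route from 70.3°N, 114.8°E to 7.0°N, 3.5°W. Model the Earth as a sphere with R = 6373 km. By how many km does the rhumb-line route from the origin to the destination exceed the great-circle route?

Great circle: cos σ = sin φ₁ sin φ₂ + cos φ₁ cos φ₂ cos Δλ,  σ = 1.6147 rad → d_gc = 10290.46 km
Rhumb line: Δψ = -1.6284, q = Δφ/Δψ = 0.6785, d_rh = R√(Δφ²+q²Δλ²) = 11369.99 km
Excess = 11369.99 − 10290.46 = 1079.53 ≈ 1080 km

1080 km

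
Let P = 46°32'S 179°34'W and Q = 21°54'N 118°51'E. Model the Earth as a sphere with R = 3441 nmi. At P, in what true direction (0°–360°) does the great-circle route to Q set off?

305.3°

θ = atan2( sin Δλ·cos φ₂ ,  cos φ₁ sin φ₂ − sin φ₁ cos φ₂ cos Δλ )
  = atan2(-0.8160, +0.5770) = 305.27°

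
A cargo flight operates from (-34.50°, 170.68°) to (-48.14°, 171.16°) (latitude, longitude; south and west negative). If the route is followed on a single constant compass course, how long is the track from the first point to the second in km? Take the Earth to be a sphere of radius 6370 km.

Rhumb course C = atan2(Δλ, Δψ) with Δψ = ln[tan(π/4+φ₂/2)/tan(π/4+φ₁/2)] = -0.3189, Δλ = +0.0084 → C = 178.50°
d = R·|Δφ| / |cos C| = 6370·0.23806 / 0.99966 = 1517 km

1517 km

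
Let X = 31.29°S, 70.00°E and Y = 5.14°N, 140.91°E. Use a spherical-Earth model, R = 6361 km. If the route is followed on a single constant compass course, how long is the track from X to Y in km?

8542 km

Δψ = ln[tan(π/4+φ₂/2)/tan(π/4+φ₁/2)] = +0.6653;  Δφ = +0.6358 rad,  Δλ = +1.2376 rad
q = Δφ/Δψ = 0.9557
d = R·√(Δφ² + q²Δλ²) = 6361·1.34284 = 8542 km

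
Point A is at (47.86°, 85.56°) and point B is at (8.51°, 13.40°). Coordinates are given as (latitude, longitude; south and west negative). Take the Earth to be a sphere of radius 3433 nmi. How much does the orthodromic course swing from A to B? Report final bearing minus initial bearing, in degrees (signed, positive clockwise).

-40.2°

Initial bearing θ₁ = atan2(sin Δλ cos φ₂, cos φ₁ sin φ₂ − sin φ₁ cos φ₂ cos Δλ) = 262.41°
Final bearing θ₂ = (initial bearing from the destination back to the start) + 180° = 222.26°
Δθ = θ₂ − θ₁ = -40.2°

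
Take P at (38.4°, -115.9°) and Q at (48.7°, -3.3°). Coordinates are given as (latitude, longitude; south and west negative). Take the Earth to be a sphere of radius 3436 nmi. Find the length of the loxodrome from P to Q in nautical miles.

4914 nmi

Rhumb course C = atan2(Δλ, Δψ) with Δψ = ln[tan(π/4+φ₂/2)/tan(π/4+φ₁/2)] = +0.2490, Δλ = +1.9652 → C = 82.78°
d = R·|Δφ| / |cos C| = 3436·0.17977 / 0.12569 = 4914 nmi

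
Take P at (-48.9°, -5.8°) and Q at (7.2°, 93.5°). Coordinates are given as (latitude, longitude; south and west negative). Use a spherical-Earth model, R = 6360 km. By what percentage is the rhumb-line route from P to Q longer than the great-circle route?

Great circle: σ = 1.7720 rad → d_gc = Rσ = 11269.9 km
Rhumb: Δφ = +0.9791, Δλ = +1.7331, Δψ = +1.1071, q = Δφ/Δψ = 0.8844 → d_rh = R√(Δφ²+q²Δλ²) = 11567.4 km
Excess = (11567.4 − 11269.9) / 11269.9 = 297.5 / 11269.9 = 2.64% ≈ 2.6%

2.6%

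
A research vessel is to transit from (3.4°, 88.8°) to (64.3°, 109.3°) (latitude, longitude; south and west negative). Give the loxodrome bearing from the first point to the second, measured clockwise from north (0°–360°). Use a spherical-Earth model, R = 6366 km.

Δψ = ln[tan(π/4+φ₂/2)/tan(π/4+φ₁/2)] = +1.4185
Δλ = +0.3578 rad (taken the short way round)
course = atan2(Δλ, Δψ) = 14.16°

14.2°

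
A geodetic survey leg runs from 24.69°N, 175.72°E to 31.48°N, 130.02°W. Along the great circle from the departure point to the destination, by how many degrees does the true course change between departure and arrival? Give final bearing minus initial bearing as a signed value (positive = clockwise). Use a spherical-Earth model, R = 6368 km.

+27.2°

At departure: θ₁ = atan2(sin Δλ cos φ₂, cos φ₁ sin φ₂ − sin φ₁ cos φ₂ cos Δλ) = 68.95°
At arrival: θ₂ = atan2(sin Δλ cos φ₁, −cos φ₂ sin φ₁ + sin φ₂ cos φ₁ cos Δλ) = 96.12°
Δθ = θ₂ − θ₁ = +27.2°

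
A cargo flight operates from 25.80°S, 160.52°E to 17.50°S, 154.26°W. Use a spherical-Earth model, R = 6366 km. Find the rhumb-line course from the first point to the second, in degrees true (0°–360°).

Meridional parts: M(φ₁)=-0.4663, M(φ₂)=-0.3103 → ΔM = +0.1560;  Δλ = +0.7892 rad
tan C = Δλ / ΔM = +5.0580 → C = 78.82°

78.8°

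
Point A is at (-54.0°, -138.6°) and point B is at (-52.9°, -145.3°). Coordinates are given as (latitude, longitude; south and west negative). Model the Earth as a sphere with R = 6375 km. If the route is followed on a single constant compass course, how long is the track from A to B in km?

Rhumb course C = atan2(Δλ, Δψ) with Δψ = ln[tan(π/4+φ₂/2)/tan(π/4+φ₁/2)] = +0.0322, Δλ = -0.1169 → C = 285.41°
d = R·|Δφ| / |cos C| = 6375·0.01920 / 0.26579 = 460 km

460 km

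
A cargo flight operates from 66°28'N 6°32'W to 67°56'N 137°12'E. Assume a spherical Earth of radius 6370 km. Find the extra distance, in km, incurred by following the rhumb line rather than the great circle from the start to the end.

Great circle: cos σ = sin φ₁ sin φ₂ + cos φ₁ cos φ₂ cos Δλ,  σ = 0.7543 rad → d_gc = 4805.1 km
Rhumb line: Δψ = +0.0661, q = Δφ/Δψ = 0.3874, d_rh = R√(Δφ²+q²Δλ²) = 6192.5 km
Excess = 6192.5 − 4805.1 = 1387.4 ≈ 1387 km

1387 km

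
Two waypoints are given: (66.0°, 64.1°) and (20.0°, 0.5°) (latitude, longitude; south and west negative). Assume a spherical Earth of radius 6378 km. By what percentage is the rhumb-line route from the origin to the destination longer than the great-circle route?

Great circle: σ = 1.0674 rad → d_gc = Rσ = 6807.9 km
Rhumb: Δφ = -0.8029, Δλ = -1.1100, Δψ = -1.1922, q = Δφ/Δψ = 0.6734 → d_rh = R√(Δφ²+q²Δλ²) = 6996.6 km
Excess = (6996.6 − 6807.9) / 6807.9 = 188.7 / 6807.9 = 2.77% ≈ 2.8%

2.8%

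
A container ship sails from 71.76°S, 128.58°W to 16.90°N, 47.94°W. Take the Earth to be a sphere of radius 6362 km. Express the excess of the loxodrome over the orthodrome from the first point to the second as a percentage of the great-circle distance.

Great circle: σ = 1.8002 rad → d_gc = Rσ = 11452.8 km
Rhumb: Δφ = +1.5474, Δλ = +1.4074, Δψ = +2.1286, q = Δφ/Δψ = 0.7270 → d_rh = R√(Δφ²+q²Δλ²) = 11802.0 km
Excess = (11802.0 − 11452.8) / 11452.8 = 349.2 / 11452.8 = 3.049% ≈ 3.0%

3.0%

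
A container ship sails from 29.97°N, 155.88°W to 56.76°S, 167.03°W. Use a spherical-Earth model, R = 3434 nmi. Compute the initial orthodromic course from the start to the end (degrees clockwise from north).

θ = atan2( sin Δλ·cos φ₂ ,  cos φ₁ sin φ₂ − sin φ₁ cos φ₂ cos Δλ )
  = atan2(-0.1060, -0.9932) = 186.09°

186.1°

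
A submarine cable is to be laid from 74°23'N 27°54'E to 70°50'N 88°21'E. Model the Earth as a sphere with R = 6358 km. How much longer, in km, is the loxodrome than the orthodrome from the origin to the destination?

86 km

Great circle: cos σ = sin φ₁ sin φ₂ + cos φ₁ cos φ₂ cos Δλ,  σ = 0.3069 rad → d_gc = 1951.0 km
Rhumb line: Δψ = -0.2080, q = Δφ/Δψ = 0.2979, d_rh = R√(Δφ²+q²Δλ²) = 2036.6 km
Excess = 2036.6 − 1951.0 = 85.6 ≈ 86 km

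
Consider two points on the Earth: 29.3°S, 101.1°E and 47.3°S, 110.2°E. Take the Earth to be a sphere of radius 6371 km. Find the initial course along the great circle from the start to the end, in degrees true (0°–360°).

θ = atan2( sin Δλ·cos φ₂ ,  cos φ₁ sin φ₂ − sin φ₁ cos φ₂ cos Δλ )
  = atan2(+0.1073, -0.3132) = 161.10°

161.1°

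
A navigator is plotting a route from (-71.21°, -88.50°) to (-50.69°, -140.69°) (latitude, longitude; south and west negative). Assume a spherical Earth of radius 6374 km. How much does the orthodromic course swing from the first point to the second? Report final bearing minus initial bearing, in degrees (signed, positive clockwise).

Initial bearing θ₁ = atan2(sin Δλ cos φ₂, cos φ₁ sin φ₂ − sin φ₁ cos φ₂ cos Δλ) = 283.32°
Final bearing θ₂ = (initial bearing from the destination back to the start) + 180° = 330.35°
Δθ = θ₂ − θ₁ = +47.0°

+47.0°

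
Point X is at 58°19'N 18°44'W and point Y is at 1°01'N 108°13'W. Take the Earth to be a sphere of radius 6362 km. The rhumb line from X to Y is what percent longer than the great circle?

3.6%

Great circle: σ = 1.5510 rad → d_gc = Rσ = 9867.2 km
Rhumb: Δφ = -1.0001, Δλ = -1.5618, Δψ = -1.2419, q = Δφ/Δψ = 0.8053 → d_rh = R√(Δφ²+q²Δλ²) = 10222.6 km
Excess = (10222.6 − 9867.2) / 9867.2 = 355.4 / 9867.2 = 3.60% ≈ 3.6%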